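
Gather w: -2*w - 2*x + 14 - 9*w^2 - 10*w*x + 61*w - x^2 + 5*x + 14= -9*w^2 + w*(59 - 10*x) - x^2 + 3*x + 28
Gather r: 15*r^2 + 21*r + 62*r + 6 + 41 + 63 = 15*r^2 + 83*r + 110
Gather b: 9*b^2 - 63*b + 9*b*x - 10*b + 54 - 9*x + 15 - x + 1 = 9*b^2 + b*(9*x - 73) - 10*x + 70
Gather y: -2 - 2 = -4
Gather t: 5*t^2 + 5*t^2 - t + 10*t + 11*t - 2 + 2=10*t^2 + 20*t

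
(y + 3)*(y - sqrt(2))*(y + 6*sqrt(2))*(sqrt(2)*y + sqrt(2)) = sqrt(2)*y^4 + 4*sqrt(2)*y^3 + 10*y^3 - 9*sqrt(2)*y^2 + 40*y^2 - 48*sqrt(2)*y + 30*y - 36*sqrt(2)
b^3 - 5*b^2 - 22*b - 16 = (b - 8)*(b + 1)*(b + 2)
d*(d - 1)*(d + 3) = d^3 + 2*d^2 - 3*d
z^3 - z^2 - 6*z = z*(z - 3)*(z + 2)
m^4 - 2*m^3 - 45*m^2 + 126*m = m*(m - 6)*(m - 3)*(m + 7)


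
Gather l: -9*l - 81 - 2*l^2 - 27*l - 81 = -2*l^2 - 36*l - 162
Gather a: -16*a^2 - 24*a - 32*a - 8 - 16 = -16*a^2 - 56*a - 24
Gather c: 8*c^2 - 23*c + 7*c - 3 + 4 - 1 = 8*c^2 - 16*c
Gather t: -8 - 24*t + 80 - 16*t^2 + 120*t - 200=-16*t^2 + 96*t - 128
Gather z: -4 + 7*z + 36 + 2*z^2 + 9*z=2*z^2 + 16*z + 32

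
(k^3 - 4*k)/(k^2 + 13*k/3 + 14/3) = 3*k*(k - 2)/(3*k + 7)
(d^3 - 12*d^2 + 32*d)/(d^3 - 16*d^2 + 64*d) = (d - 4)/(d - 8)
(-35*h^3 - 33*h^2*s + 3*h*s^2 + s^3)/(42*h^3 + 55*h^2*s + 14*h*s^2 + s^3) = (-5*h + s)/(6*h + s)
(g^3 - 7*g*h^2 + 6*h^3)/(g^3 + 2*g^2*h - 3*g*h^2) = (g - 2*h)/g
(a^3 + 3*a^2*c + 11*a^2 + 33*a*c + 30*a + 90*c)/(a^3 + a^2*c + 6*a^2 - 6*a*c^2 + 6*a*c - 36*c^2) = (a + 5)/(a - 2*c)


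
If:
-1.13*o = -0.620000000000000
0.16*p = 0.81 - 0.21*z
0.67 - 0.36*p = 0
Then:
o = 0.55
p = 1.86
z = 2.44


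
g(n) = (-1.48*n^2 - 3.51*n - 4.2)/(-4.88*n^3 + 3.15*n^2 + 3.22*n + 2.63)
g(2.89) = 0.34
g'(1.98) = -2.02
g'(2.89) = -0.27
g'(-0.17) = -0.07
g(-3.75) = -0.04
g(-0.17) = -1.66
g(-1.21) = -0.18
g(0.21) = -1.47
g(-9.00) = -0.02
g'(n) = (-2.96*n - 3.51)/(-4.88*n^3 + 3.15*n^2 + 3.22*n + 2.63) + (-1.48*n^2 - 3.51*n - 4.2)*(14.64*n^2 - 6.3*n - 3.22)/(-4.88*n^3 + 3.15*n^2 + 3.22*n + 2.63)^2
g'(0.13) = 0.60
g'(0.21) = 0.47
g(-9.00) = -0.02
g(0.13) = -1.51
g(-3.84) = -0.04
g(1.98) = 1.03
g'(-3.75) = -0.01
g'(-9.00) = -0.00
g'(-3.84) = -0.01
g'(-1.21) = -0.37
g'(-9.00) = -0.00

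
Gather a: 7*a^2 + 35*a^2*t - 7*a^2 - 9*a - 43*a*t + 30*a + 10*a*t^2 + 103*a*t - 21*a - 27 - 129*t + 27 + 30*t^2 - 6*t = 35*a^2*t + a*(10*t^2 + 60*t) + 30*t^2 - 135*t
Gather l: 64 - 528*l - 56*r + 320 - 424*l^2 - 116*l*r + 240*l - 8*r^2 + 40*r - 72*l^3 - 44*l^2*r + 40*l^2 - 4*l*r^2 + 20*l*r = -72*l^3 + l^2*(-44*r - 384) + l*(-4*r^2 - 96*r - 288) - 8*r^2 - 16*r + 384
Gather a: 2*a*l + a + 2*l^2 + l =a*(2*l + 1) + 2*l^2 + l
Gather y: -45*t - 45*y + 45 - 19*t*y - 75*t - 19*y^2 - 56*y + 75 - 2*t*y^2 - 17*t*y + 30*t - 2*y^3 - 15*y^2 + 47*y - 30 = -90*t - 2*y^3 + y^2*(-2*t - 34) + y*(-36*t - 54) + 90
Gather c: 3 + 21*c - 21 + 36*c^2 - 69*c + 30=36*c^2 - 48*c + 12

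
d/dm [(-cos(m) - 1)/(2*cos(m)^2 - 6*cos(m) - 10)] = (sin(m)^2 - 2*cos(m) - 3)*sin(m)/(2*(sin(m)^2 + 3*cos(m) + 4)^2)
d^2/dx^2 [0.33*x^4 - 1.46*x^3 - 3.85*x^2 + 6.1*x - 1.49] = 3.96*x^2 - 8.76*x - 7.7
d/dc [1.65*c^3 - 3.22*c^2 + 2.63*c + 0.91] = 4.95*c^2 - 6.44*c + 2.63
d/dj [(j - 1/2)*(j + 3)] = 2*j + 5/2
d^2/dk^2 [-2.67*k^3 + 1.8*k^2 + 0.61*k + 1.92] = 3.6 - 16.02*k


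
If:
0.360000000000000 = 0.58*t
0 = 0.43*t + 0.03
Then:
No Solution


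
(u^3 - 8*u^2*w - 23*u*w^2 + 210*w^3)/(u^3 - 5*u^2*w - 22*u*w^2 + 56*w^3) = (u^2 - u*w - 30*w^2)/(u^2 + 2*u*w - 8*w^2)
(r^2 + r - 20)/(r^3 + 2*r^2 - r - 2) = (r^2 + r - 20)/(r^3 + 2*r^2 - r - 2)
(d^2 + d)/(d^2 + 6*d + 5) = d/(d + 5)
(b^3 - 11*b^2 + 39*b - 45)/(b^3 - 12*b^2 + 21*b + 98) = (b^3 - 11*b^2 + 39*b - 45)/(b^3 - 12*b^2 + 21*b + 98)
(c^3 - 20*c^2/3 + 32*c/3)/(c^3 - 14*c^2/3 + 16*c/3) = (c - 4)/(c - 2)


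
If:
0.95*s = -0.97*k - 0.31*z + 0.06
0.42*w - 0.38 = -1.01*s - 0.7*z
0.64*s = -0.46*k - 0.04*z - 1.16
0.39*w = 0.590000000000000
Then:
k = 2.03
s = -3.57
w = 1.51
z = 4.79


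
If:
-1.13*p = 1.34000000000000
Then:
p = -1.19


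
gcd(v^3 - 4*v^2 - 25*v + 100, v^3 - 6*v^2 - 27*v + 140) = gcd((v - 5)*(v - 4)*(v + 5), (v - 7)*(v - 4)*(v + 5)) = v^2 + v - 20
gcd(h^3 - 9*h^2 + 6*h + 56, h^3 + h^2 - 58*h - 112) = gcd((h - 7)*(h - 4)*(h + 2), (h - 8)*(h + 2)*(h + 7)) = h + 2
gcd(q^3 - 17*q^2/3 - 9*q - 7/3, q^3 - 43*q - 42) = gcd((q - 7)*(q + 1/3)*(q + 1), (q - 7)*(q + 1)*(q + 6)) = q^2 - 6*q - 7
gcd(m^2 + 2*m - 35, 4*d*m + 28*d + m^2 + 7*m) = m + 7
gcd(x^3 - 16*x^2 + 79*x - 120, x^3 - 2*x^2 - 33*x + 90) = x^2 - 8*x + 15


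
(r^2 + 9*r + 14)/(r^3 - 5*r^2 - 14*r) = (r + 7)/(r*(r - 7))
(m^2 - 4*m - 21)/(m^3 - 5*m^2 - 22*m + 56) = (m + 3)/(m^2 + 2*m - 8)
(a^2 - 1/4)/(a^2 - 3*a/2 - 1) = (a - 1/2)/(a - 2)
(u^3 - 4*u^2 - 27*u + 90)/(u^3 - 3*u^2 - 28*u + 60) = (u - 3)/(u - 2)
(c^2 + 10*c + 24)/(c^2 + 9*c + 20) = (c + 6)/(c + 5)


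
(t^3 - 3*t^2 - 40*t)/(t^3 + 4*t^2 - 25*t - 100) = t*(t - 8)/(t^2 - t - 20)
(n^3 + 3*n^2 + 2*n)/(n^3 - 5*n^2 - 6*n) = (n + 2)/(n - 6)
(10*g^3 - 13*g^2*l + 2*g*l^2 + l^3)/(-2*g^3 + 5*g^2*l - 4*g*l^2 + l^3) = (-5*g - l)/(g - l)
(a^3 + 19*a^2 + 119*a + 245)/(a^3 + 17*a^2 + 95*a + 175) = (a + 7)/(a + 5)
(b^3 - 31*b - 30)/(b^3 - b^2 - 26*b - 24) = (b + 5)/(b + 4)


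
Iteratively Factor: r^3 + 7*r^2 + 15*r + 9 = (r + 3)*(r^2 + 4*r + 3) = (r + 1)*(r + 3)*(r + 3)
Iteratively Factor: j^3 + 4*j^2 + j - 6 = (j + 3)*(j^2 + j - 2) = (j + 2)*(j + 3)*(j - 1)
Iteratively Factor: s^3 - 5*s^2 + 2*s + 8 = (s - 2)*(s^2 - 3*s - 4) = (s - 4)*(s - 2)*(s + 1)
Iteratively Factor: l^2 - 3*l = (l)*(l - 3)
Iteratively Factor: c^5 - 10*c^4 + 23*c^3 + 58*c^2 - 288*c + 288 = (c - 3)*(c^4 - 7*c^3 + 2*c^2 + 64*c - 96) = (c - 3)*(c - 2)*(c^3 - 5*c^2 - 8*c + 48) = (c - 4)*(c - 3)*(c - 2)*(c^2 - c - 12) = (c - 4)*(c - 3)*(c - 2)*(c + 3)*(c - 4)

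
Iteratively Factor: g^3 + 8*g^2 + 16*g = (g + 4)*(g^2 + 4*g) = g*(g + 4)*(g + 4)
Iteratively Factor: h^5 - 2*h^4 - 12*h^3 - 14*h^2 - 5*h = (h + 1)*(h^4 - 3*h^3 - 9*h^2 - 5*h) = (h + 1)^2*(h^3 - 4*h^2 - 5*h) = h*(h + 1)^2*(h^2 - 4*h - 5) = h*(h - 5)*(h + 1)^2*(h + 1)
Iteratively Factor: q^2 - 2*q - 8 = (q + 2)*(q - 4)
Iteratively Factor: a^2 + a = (a + 1)*(a)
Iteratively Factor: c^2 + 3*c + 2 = (c + 2)*(c + 1)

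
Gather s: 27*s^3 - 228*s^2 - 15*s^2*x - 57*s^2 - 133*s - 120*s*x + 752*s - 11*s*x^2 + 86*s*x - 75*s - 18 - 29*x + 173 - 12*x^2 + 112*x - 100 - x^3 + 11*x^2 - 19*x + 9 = 27*s^3 + s^2*(-15*x - 285) + s*(-11*x^2 - 34*x + 544) - x^3 - x^2 + 64*x + 64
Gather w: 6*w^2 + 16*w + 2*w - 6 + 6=6*w^2 + 18*w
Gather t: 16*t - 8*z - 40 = 16*t - 8*z - 40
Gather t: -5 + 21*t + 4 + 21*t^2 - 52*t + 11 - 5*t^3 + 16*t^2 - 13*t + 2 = -5*t^3 + 37*t^2 - 44*t + 12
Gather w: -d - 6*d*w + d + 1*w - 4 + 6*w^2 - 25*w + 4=6*w^2 + w*(-6*d - 24)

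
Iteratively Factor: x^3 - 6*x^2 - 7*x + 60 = (x - 5)*(x^2 - x - 12) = (x - 5)*(x - 4)*(x + 3)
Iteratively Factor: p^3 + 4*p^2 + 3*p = (p)*(p^2 + 4*p + 3) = p*(p + 1)*(p + 3)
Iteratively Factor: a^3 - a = (a + 1)*(a^2 - a) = a*(a + 1)*(a - 1)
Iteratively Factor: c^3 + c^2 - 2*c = (c + 2)*(c^2 - c) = (c - 1)*(c + 2)*(c)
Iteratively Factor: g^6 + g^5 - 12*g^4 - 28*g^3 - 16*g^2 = (g + 2)*(g^5 - g^4 - 10*g^3 - 8*g^2) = g*(g + 2)*(g^4 - g^3 - 10*g^2 - 8*g) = g*(g - 4)*(g + 2)*(g^3 + 3*g^2 + 2*g) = g^2*(g - 4)*(g + 2)*(g^2 + 3*g + 2) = g^2*(g - 4)*(g + 1)*(g + 2)*(g + 2)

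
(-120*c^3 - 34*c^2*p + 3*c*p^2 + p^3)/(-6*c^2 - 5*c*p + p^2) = (20*c^2 + 9*c*p + p^2)/(c + p)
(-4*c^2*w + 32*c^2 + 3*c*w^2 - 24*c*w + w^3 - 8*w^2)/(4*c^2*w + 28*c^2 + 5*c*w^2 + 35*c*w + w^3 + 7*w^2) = (-c*w + 8*c + w^2 - 8*w)/(c*w + 7*c + w^2 + 7*w)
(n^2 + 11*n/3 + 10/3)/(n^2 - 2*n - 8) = (n + 5/3)/(n - 4)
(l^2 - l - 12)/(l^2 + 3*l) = (l - 4)/l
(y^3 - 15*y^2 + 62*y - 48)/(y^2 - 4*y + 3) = (y^2 - 14*y + 48)/(y - 3)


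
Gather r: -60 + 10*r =10*r - 60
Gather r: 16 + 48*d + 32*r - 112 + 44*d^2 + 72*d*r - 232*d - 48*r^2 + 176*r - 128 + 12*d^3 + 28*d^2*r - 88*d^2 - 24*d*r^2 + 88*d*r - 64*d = 12*d^3 - 44*d^2 - 248*d + r^2*(-24*d - 48) + r*(28*d^2 + 160*d + 208) - 224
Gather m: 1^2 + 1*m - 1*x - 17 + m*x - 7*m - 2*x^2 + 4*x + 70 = m*(x - 6) - 2*x^2 + 3*x + 54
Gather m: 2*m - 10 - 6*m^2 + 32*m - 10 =-6*m^2 + 34*m - 20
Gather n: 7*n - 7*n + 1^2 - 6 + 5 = 0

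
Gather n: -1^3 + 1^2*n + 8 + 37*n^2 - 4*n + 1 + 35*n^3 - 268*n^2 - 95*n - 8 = 35*n^3 - 231*n^2 - 98*n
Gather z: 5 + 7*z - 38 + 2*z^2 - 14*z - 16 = 2*z^2 - 7*z - 49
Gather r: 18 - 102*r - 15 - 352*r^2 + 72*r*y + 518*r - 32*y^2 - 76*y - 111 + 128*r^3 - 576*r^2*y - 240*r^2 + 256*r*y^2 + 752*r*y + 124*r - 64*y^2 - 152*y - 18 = 128*r^3 + r^2*(-576*y - 592) + r*(256*y^2 + 824*y + 540) - 96*y^2 - 228*y - 126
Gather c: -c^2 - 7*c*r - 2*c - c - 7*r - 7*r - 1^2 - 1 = -c^2 + c*(-7*r - 3) - 14*r - 2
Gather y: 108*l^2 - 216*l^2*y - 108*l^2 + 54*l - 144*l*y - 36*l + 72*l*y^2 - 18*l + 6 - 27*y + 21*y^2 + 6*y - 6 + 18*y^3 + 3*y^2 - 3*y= 18*y^3 + y^2*(72*l + 24) + y*(-216*l^2 - 144*l - 24)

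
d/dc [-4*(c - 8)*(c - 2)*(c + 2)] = -12*c^2 + 64*c + 16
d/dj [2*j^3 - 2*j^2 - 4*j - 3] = 6*j^2 - 4*j - 4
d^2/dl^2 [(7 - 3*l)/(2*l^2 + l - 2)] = 2*(-(3*l - 7)*(4*l + 1)^2 + (18*l - 11)*(2*l^2 + l - 2))/(2*l^2 + l - 2)^3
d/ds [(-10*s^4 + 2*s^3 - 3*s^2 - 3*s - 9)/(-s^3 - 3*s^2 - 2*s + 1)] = (10*s^6 + 60*s^5 + 51*s^4 - 54*s^3 - 24*s^2 - 60*s - 21)/(s^6 + 6*s^5 + 13*s^4 + 10*s^3 - 2*s^2 - 4*s + 1)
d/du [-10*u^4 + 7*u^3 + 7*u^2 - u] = -40*u^3 + 21*u^2 + 14*u - 1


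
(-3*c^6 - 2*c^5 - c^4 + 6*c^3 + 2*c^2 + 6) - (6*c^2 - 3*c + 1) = -3*c^6 - 2*c^5 - c^4 + 6*c^3 - 4*c^2 + 3*c + 5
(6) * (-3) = -18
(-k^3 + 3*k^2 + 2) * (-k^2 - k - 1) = k^5 - 2*k^4 - 2*k^3 - 5*k^2 - 2*k - 2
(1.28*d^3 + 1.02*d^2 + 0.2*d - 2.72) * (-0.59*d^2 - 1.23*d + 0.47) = -0.7552*d^5 - 2.1762*d^4 - 0.771*d^3 + 1.8382*d^2 + 3.4396*d - 1.2784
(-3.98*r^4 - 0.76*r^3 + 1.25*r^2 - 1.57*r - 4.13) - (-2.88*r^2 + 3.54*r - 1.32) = -3.98*r^4 - 0.76*r^3 + 4.13*r^2 - 5.11*r - 2.81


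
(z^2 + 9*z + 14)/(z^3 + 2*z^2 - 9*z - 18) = (z + 7)/(z^2 - 9)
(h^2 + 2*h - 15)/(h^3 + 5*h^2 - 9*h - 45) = 1/(h + 3)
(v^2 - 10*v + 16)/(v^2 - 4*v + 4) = (v - 8)/(v - 2)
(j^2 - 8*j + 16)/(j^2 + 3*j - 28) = (j - 4)/(j + 7)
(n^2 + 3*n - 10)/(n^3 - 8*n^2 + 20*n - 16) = (n + 5)/(n^2 - 6*n + 8)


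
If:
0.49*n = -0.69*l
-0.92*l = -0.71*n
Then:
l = 0.00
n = 0.00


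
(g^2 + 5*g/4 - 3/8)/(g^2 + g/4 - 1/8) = (2*g + 3)/(2*g + 1)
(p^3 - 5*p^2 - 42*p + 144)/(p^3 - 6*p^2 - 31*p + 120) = (p + 6)/(p + 5)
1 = 1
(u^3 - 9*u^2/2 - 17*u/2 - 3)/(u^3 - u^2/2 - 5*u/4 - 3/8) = 4*(u^2 - 5*u - 6)/(4*u^2 - 4*u - 3)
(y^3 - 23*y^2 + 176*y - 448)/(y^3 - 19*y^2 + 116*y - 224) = (y - 8)/(y - 4)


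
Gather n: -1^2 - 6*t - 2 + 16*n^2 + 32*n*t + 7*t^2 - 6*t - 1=16*n^2 + 32*n*t + 7*t^2 - 12*t - 4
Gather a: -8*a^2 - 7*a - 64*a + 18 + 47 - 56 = -8*a^2 - 71*a + 9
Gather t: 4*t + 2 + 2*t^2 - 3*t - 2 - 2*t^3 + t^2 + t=-2*t^3 + 3*t^2 + 2*t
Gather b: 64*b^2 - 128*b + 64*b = 64*b^2 - 64*b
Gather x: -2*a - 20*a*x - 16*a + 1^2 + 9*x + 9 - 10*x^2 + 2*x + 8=-18*a - 10*x^2 + x*(11 - 20*a) + 18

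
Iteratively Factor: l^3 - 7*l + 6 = (l + 3)*(l^2 - 3*l + 2) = (l - 1)*(l + 3)*(l - 2)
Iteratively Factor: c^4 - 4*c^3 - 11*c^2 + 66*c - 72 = (c - 3)*(c^3 - c^2 - 14*c + 24) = (c - 3)*(c - 2)*(c^2 + c - 12) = (c - 3)^2*(c - 2)*(c + 4)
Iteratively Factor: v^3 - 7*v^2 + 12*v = (v)*(v^2 - 7*v + 12) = v*(v - 3)*(v - 4)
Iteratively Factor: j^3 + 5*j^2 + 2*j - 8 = (j - 1)*(j^2 + 6*j + 8) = (j - 1)*(j + 4)*(j + 2)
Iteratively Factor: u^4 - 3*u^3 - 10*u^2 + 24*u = (u - 2)*(u^3 - u^2 - 12*u) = u*(u - 2)*(u^2 - u - 12) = u*(u - 2)*(u + 3)*(u - 4)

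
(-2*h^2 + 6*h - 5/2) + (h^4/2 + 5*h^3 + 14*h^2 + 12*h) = h^4/2 + 5*h^3 + 12*h^2 + 18*h - 5/2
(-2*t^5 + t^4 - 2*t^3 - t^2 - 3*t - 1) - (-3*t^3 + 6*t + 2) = -2*t^5 + t^4 + t^3 - t^2 - 9*t - 3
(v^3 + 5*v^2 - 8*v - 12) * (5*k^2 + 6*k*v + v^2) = 5*k^2*v^3 + 25*k^2*v^2 - 40*k^2*v - 60*k^2 + 6*k*v^4 + 30*k*v^3 - 48*k*v^2 - 72*k*v + v^5 + 5*v^4 - 8*v^3 - 12*v^2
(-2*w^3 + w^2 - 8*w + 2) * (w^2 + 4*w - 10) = -2*w^5 - 7*w^4 + 16*w^3 - 40*w^2 + 88*w - 20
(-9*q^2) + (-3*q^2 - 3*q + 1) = -12*q^2 - 3*q + 1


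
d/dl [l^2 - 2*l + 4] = 2*l - 2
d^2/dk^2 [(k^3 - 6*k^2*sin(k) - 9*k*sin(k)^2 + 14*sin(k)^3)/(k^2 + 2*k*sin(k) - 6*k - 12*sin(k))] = 2*(4*k^3*sin(k) - 48*k^2*sin(k) + 7*k^2*cos(2*k) + 144*k*sin(k) - 7*k*sin(2*k) + 48*k*cos(k) - 84*k*cos(2*k) - 48*sin(k) + 42*sin(2*k) - 288*cos(k) + 497*cos(2*k)/2 + 79/2)/(k^3 - 18*k^2 + 108*k - 216)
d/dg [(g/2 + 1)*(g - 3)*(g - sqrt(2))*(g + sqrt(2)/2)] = 2*g^3 - 3*g^2/2 - 3*sqrt(2)*g^2/4 - 7*g + sqrt(2)*g/2 + 1/2 + 3*sqrt(2)/2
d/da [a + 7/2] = 1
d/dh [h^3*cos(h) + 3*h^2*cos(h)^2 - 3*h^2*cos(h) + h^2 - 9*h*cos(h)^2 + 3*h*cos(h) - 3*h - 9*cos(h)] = -h^3*sin(h) - 3*h^2*sin(2*h) + 3*sqrt(2)*h^2*sin(h + pi/4) - 3*h*sin(h) + 9*h*sin(2*h) - 6*h*cos(h) + 3*h*cos(2*h) + 5*h + 9*sin(h) + 3*cos(h) - 9*cos(2*h)/2 - 15/2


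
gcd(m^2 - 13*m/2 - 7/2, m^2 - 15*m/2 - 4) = m + 1/2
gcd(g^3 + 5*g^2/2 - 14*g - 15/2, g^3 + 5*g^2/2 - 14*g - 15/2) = g^3 + 5*g^2/2 - 14*g - 15/2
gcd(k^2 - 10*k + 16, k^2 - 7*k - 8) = k - 8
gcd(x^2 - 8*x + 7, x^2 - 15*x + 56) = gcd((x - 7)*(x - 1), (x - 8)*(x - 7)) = x - 7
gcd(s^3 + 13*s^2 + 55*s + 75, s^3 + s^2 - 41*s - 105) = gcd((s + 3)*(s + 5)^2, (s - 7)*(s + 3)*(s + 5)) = s^2 + 8*s + 15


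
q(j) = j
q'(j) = 1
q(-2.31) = -2.31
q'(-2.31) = 1.00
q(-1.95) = -1.95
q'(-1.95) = 1.00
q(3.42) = 3.42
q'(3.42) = 1.00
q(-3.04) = -3.04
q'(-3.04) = 1.00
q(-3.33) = -3.33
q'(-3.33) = 1.00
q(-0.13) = -0.13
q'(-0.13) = 1.00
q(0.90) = 0.90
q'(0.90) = 1.00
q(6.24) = 6.24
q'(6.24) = 1.00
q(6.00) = 6.00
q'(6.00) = 1.00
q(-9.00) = -9.00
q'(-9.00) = 1.00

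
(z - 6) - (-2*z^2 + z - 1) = 2*z^2 - 5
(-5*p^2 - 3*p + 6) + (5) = -5*p^2 - 3*p + 11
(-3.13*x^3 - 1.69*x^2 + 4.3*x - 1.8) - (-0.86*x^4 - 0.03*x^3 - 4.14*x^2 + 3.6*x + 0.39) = 0.86*x^4 - 3.1*x^3 + 2.45*x^2 + 0.7*x - 2.19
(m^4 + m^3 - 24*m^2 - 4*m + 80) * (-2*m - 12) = -2*m^5 - 14*m^4 + 36*m^3 + 296*m^2 - 112*m - 960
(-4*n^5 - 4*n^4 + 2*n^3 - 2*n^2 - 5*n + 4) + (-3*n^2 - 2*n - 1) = -4*n^5 - 4*n^4 + 2*n^3 - 5*n^2 - 7*n + 3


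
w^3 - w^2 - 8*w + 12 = (w - 2)^2*(w + 3)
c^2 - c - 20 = (c - 5)*(c + 4)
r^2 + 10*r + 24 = (r + 4)*(r + 6)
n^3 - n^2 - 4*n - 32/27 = (n - 8/3)*(n + 1/3)*(n + 4/3)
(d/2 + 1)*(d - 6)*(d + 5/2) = d^3/2 - 3*d^2/4 - 11*d - 15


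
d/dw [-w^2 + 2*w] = 2 - 2*w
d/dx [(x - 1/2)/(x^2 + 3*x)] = (-x^2 + x + 3/2)/(x^2*(x^2 + 6*x + 9))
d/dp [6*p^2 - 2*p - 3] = 12*p - 2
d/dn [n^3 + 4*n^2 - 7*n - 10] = 3*n^2 + 8*n - 7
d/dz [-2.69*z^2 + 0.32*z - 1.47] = 0.32 - 5.38*z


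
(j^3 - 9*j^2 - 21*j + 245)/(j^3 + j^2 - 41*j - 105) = (j - 7)/(j + 3)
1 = 1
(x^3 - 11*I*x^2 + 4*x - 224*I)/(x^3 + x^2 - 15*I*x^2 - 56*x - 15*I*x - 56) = (x + 4*I)/(x + 1)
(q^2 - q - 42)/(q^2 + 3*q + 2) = (q^2 - q - 42)/(q^2 + 3*q + 2)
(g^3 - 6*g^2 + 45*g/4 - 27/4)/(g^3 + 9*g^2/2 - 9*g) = (2*g^2 - 9*g + 9)/(2*g*(g + 6))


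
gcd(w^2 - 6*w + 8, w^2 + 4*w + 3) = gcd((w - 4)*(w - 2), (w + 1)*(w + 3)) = 1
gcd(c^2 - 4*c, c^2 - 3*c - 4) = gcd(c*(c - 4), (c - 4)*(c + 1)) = c - 4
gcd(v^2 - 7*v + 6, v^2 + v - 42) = v - 6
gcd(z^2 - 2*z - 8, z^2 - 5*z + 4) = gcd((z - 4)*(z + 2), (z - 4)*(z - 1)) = z - 4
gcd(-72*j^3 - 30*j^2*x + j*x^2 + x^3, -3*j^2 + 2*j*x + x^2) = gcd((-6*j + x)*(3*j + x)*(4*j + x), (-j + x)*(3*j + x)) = 3*j + x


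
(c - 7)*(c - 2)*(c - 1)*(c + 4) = c^4 - 6*c^3 - 17*c^2 + 78*c - 56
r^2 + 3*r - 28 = (r - 4)*(r + 7)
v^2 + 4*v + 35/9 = (v + 5/3)*(v + 7/3)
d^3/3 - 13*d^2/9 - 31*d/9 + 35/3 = (d/3 + 1)*(d - 5)*(d - 7/3)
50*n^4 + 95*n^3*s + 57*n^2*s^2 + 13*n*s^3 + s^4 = (n + s)*(2*n + s)*(5*n + s)^2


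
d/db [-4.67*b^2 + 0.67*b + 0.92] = 0.67 - 9.34*b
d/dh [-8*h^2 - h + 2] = -16*h - 1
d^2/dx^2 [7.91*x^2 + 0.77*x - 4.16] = 15.8200000000000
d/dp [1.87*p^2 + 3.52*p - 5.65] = 3.74*p + 3.52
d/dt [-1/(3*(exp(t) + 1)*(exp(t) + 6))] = (2*exp(t) + 7)/(12*(exp(t) + 6)^2*cosh(t/2)^2)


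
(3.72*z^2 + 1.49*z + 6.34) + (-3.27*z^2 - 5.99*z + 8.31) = 0.45*z^2 - 4.5*z + 14.65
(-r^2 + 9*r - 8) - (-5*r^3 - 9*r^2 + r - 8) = 5*r^3 + 8*r^2 + 8*r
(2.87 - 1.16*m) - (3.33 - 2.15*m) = 0.99*m - 0.46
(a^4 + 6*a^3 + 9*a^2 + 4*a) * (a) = a^5 + 6*a^4 + 9*a^3 + 4*a^2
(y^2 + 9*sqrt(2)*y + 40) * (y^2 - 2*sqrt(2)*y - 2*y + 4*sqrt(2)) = y^4 - 2*y^3 + 7*sqrt(2)*y^3 - 14*sqrt(2)*y^2 + 4*y^2 - 80*sqrt(2)*y - 8*y + 160*sqrt(2)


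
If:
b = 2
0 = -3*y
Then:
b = 2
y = 0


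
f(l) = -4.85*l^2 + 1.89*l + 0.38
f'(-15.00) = 147.39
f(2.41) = -23.23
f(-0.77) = -3.95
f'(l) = 1.89 - 9.7*l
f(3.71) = -59.36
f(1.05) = -2.98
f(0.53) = 0.02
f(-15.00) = -1119.22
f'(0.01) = 1.79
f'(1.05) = -8.30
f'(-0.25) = 4.32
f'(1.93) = -16.83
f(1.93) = -14.04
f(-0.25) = -0.40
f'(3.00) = -27.21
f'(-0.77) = 9.36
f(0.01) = 0.40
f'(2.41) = -21.49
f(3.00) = -37.60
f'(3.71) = -34.10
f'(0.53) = -3.25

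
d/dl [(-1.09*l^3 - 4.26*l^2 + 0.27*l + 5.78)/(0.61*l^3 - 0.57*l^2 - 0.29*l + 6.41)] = (3.2199*l^4 + 0.3028*l^3 - 30.1488*l^2 - 48.024*l + 3.4069)/(0.3721*l^6 - 0.6954*l^5 - 0.0289*l^4 + 8.1508*l^3 - 7.2233*l^2 - 3.7178*l + 41.0881)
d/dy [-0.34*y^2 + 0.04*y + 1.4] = 0.04 - 0.68*y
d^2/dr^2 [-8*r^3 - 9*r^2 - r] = -48*r - 18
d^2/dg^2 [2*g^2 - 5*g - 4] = 4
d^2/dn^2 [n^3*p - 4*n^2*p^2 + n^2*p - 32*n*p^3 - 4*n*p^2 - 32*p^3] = 2*p*(3*n - 4*p + 1)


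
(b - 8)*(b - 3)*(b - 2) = b^3 - 13*b^2 + 46*b - 48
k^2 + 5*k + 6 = (k + 2)*(k + 3)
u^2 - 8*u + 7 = (u - 7)*(u - 1)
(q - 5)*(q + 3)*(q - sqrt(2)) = q^3 - 2*q^2 - sqrt(2)*q^2 - 15*q + 2*sqrt(2)*q + 15*sqrt(2)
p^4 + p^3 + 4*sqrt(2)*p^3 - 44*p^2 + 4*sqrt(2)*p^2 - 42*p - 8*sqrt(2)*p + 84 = (p - 1)*(p + 2)*(p - 3*sqrt(2))*(p + 7*sqrt(2))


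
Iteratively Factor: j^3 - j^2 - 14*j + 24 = (j - 2)*(j^2 + j - 12) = (j - 3)*(j - 2)*(j + 4)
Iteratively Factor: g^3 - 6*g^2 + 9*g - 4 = (g - 1)*(g^2 - 5*g + 4) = (g - 1)^2*(g - 4)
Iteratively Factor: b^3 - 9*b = (b + 3)*(b^2 - 3*b) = b*(b + 3)*(b - 3)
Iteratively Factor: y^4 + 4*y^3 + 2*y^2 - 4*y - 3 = (y - 1)*(y^3 + 5*y^2 + 7*y + 3) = (y - 1)*(y + 3)*(y^2 + 2*y + 1) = (y - 1)*(y + 1)*(y + 3)*(y + 1)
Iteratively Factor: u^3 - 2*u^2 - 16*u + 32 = (u - 2)*(u^2 - 16) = (u - 4)*(u - 2)*(u + 4)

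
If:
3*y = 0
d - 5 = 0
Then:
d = 5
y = 0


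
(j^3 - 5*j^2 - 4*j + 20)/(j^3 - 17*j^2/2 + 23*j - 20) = 2*(j^2 - 3*j - 10)/(2*j^2 - 13*j + 20)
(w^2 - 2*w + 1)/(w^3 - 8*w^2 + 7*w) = (w - 1)/(w*(w - 7))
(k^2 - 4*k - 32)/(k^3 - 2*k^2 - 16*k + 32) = (k - 8)/(k^2 - 6*k + 8)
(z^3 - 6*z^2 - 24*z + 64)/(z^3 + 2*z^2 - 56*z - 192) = (z - 2)/(z + 6)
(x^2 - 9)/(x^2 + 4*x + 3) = (x - 3)/(x + 1)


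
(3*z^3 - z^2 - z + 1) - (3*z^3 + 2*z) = -z^2 - 3*z + 1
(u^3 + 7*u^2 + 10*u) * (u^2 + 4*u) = u^5 + 11*u^4 + 38*u^3 + 40*u^2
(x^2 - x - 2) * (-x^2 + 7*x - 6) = -x^4 + 8*x^3 - 11*x^2 - 8*x + 12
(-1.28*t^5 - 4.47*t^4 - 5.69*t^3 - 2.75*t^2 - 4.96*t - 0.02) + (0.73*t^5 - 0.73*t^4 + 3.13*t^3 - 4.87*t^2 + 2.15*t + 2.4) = -0.55*t^5 - 5.2*t^4 - 2.56*t^3 - 7.62*t^2 - 2.81*t + 2.38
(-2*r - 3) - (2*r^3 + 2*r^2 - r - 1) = -2*r^3 - 2*r^2 - r - 2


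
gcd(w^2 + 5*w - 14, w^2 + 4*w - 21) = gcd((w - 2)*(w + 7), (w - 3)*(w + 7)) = w + 7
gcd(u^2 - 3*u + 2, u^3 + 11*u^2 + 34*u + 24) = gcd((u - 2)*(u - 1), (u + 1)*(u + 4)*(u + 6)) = 1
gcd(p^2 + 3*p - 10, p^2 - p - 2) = p - 2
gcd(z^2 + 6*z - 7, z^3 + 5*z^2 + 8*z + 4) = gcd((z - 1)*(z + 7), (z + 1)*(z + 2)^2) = 1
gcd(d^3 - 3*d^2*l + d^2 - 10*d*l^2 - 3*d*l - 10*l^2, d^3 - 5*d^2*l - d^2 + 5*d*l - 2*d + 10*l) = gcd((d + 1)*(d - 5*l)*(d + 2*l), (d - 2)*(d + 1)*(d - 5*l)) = d^2 - 5*d*l + d - 5*l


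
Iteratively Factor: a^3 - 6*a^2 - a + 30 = (a + 2)*(a^2 - 8*a + 15) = (a - 5)*(a + 2)*(a - 3)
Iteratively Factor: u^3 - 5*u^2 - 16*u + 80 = (u - 5)*(u^2 - 16) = (u - 5)*(u + 4)*(u - 4)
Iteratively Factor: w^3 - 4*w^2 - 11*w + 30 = (w - 2)*(w^2 - 2*w - 15) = (w - 2)*(w + 3)*(w - 5)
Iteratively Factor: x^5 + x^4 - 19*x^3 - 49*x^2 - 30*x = (x)*(x^4 + x^3 - 19*x^2 - 49*x - 30) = x*(x + 1)*(x^3 - 19*x - 30) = x*(x + 1)*(x + 2)*(x^2 - 2*x - 15) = x*(x + 1)*(x + 2)*(x + 3)*(x - 5)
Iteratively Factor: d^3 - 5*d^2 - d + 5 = (d + 1)*(d^2 - 6*d + 5) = (d - 1)*(d + 1)*(d - 5)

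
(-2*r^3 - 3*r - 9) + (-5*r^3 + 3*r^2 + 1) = -7*r^3 + 3*r^2 - 3*r - 8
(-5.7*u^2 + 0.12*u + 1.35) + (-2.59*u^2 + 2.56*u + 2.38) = -8.29*u^2 + 2.68*u + 3.73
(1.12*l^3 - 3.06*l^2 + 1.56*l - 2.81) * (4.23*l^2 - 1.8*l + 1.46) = 4.7376*l^5 - 14.9598*l^4 + 13.742*l^3 - 19.1619*l^2 + 7.3356*l - 4.1026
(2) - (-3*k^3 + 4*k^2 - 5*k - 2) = 3*k^3 - 4*k^2 + 5*k + 4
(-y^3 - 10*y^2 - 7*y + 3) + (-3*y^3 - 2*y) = -4*y^3 - 10*y^2 - 9*y + 3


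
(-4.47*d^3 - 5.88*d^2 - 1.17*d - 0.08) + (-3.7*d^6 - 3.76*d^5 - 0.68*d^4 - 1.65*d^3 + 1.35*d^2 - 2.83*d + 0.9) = -3.7*d^6 - 3.76*d^5 - 0.68*d^4 - 6.12*d^3 - 4.53*d^2 - 4.0*d + 0.82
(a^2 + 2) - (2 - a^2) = 2*a^2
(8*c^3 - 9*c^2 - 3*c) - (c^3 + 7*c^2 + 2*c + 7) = 7*c^3 - 16*c^2 - 5*c - 7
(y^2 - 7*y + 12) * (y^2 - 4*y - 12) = y^4 - 11*y^3 + 28*y^2 + 36*y - 144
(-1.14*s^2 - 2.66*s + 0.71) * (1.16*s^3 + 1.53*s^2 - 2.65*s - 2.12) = -1.3224*s^5 - 4.8298*s^4 - 0.225200000000001*s^3 + 10.5521*s^2 + 3.7577*s - 1.5052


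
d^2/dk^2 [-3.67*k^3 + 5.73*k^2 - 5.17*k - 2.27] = 11.46 - 22.02*k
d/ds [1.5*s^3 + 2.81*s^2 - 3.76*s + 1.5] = 4.5*s^2 + 5.62*s - 3.76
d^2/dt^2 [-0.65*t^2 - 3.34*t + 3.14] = -1.30000000000000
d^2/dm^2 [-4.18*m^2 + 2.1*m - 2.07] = -8.36000000000000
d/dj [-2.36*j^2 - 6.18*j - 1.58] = -4.72*j - 6.18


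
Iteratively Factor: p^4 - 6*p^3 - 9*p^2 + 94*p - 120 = (p + 4)*(p^3 - 10*p^2 + 31*p - 30) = (p - 3)*(p + 4)*(p^2 - 7*p + 10) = (p - 5)*(p - 3)*(p + 4)*(p - 2)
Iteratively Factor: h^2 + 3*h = (h)*(h + 3)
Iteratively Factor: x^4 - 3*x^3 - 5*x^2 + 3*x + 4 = (x + 1)*(x^3 - 4*x^2 - x + 4) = (x - 4)*(x + 1)*(x^2 - 1) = (x - 4)*(x - 1)*(x + 1)*(x + 1)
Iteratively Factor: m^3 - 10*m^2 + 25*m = (m)*(m^2 - 10*m + 25) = m*(m - 5)*(m - 5)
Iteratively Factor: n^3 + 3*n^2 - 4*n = (n - 1)*(n^2 + 4*n) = (n - 1)*(n + 4)*(n)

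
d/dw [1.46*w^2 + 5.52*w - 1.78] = 2.92*w + 5.52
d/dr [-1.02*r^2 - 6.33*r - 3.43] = -2.04*r - 6.33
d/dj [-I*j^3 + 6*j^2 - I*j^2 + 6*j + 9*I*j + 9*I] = -3*I*j^2 + 2*j*(6 - I) + 6 + 9*I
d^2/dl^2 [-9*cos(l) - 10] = 9*cos(l)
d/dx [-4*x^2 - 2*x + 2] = -8*x - 2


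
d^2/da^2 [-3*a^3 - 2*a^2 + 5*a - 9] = -18*a - 4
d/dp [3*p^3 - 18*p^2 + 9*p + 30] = 9*p^2 - 36*p + 9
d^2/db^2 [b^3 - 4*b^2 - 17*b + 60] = 6*b - 8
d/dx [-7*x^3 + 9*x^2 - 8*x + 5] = -21*x^2 + 18*x - 8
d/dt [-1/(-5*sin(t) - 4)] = -5*cos(t)/(5*sin(t) + 4)^2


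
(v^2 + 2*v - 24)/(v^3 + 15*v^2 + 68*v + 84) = (v - 4)/(v^2 + 9*v + 14)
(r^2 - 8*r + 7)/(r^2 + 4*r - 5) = (r - 7)/(r + 5)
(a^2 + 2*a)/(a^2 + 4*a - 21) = a*(a + 2)/(a^2 + 4*a - 21)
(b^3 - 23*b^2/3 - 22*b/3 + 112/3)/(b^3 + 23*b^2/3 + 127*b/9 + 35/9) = 3*(b^2 - 10*b + 16)/(3*b^2 + 16*b + 5)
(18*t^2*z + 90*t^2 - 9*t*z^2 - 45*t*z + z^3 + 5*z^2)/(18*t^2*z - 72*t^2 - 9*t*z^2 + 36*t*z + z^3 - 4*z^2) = (z + 5)/(z - 4)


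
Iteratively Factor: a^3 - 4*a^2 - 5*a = (a)*(a^2 - 4*a - 5) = a*(a - 5)*(a + 1)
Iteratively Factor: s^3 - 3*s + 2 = (s + 2)*(s^2 - 2*s + 1) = (s - 1)*(s + 2)*(s - 1)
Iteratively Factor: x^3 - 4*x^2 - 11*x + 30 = (x + 3)*(x^2 - 7*x + 10) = (x - 5)*(x + 3)*(x - 2)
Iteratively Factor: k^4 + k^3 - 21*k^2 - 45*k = (k - 5)*(k^3 + 6*k^2 + 9*k) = (k - 5)*(k + 3)*(k^2 + 3*k) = k*(k - 5)*(k + 3)*(k + 3)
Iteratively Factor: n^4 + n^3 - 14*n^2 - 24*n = (n + 2)*(n^3 - n^2 - 12*n) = (n + 2)*(n + 3)*(n^2 - 4*n) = (n - 4)*(n + 2)*(n + 3)*(n)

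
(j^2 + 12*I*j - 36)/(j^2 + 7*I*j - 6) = (j + 6*I)/(j + I)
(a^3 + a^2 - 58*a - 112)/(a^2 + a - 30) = (a^3 + a^2 - 58*a - 112)/(a^2 + a - 30)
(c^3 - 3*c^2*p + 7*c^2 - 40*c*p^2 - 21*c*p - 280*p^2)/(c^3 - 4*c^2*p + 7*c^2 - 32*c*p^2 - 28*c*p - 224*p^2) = (c + 5*p)/(c + 4*p)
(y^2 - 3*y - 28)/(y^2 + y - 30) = (y^2 - 3*y - 28)/(y^2 + y - 30)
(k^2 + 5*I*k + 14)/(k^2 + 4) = (k + 7*I)/(k + 2*I)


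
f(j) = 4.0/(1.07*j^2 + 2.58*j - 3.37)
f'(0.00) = -0.91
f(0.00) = -1.19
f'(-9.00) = 0.02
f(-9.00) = 0.07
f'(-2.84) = 3.27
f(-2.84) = -1.94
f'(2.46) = -0.35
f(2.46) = 0.42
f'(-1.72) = 0.20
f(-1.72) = -0.86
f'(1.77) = -1.23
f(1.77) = 0.88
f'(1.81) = -1.12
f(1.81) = 0.83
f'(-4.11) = 1.48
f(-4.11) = 0.98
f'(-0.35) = -0.43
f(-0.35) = -0.97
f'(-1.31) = 0.04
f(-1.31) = -0.81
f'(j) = 4.0*(-2.14*j - 2.58)/(1.07*j^2 + 2.58*j - 3.37)^2 = (-8.56*j - 10.32)/(1.07*j^2 + 2.58*j - 3.37)^2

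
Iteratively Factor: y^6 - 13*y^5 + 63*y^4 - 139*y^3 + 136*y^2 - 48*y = (y - 4)*(y^5 - 9*y^4 + 27*y^3 - 31*y^2 + 12*y) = y*(y - 4)*(y^4 - 9*y^3 + 27*y^2 - 31*y + 12) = y*(y - 4)*(y - 1)*(y^3 - 8*y^2 + 19*y - 12) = y*(y - 4)*(y - 3)*(y - 1)*(y^2 - 5*y + 4) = y*(y - 4)*(y - 3)*(y - 1)^2*(y - 4)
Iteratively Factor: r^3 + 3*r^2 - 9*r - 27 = (r + 3)*(r^2 - 9) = (r - 3)*(r + 3)*(r + 3)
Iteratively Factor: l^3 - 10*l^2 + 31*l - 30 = (l - 5)*(l^2 - 5*l + 6) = (l - 5)*(l - 3)*(l - 2)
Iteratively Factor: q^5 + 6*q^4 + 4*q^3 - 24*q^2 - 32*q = (q)*(q^4 + 6*q^3 + 4*q^2 - 24*q - 32) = q*(q - 2)*(q^3 + 8*q^2 + 20*q + 16) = q*(q - 2)*(q + 2)*(q^2 + 6*q + 8) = q*(q - 2)*(q + 2)*(q + 4)*(q + 2)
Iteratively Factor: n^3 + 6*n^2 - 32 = (n - 2)*(n^2 + 8*n + 16) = (n - 2)*(n + 4)*(n + 4)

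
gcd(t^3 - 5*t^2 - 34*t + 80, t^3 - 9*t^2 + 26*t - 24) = t - 2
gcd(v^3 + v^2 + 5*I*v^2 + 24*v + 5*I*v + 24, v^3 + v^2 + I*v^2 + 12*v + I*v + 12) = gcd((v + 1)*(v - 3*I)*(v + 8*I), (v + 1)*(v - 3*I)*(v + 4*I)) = v^2 + v*(1 - 3*I) - 3*I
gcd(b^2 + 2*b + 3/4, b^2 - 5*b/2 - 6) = b + 3/2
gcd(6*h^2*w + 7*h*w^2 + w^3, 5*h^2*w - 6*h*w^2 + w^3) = w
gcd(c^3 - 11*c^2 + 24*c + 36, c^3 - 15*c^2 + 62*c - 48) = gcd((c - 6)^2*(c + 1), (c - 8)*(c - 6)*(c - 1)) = c - 6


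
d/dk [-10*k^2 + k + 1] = 1 - 20*k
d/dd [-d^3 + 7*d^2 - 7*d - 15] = -3*d^2 + 14*d - 7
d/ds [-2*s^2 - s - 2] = -4*s - 1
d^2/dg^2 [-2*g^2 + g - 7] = -4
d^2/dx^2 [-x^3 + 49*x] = -6*x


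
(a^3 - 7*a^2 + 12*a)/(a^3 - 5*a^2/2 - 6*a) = 2*(a - 3)/(2*a + 3)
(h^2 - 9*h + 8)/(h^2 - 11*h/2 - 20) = 2*(h - 1)/(2*h + 5)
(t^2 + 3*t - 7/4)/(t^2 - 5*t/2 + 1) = (t + 7/2)/(t - 2)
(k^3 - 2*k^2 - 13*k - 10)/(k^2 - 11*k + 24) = (k^3 - 2*k^2 - 13*k - 10)/(k^2 - 11*k + 24)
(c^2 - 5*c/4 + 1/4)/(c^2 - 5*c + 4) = (c - 1/4)/(c - 4)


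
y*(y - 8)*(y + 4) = y^3 - 4*y^2 - 32*y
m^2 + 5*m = m*(m + 5)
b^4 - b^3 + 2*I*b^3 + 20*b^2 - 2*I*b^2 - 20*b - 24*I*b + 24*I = (b - 1)*(b - 2*I)^2*(b + 6*I)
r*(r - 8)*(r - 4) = r^3 - 12*r^2 + 32*r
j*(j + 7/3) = j^2 + 7*j/3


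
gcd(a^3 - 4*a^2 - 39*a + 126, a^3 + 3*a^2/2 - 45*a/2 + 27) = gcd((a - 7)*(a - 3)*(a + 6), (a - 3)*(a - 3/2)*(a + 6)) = a^2 + 3*a - 18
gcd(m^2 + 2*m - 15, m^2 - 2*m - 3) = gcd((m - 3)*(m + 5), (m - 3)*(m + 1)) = m - 3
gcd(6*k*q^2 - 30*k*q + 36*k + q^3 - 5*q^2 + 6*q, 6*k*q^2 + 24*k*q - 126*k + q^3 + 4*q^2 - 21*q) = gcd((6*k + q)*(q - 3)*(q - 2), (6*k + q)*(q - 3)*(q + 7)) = 6*k*q - 18*k + q^2 - 3*q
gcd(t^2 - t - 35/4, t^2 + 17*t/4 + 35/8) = t + 5/2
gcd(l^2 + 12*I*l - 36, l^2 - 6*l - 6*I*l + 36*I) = 1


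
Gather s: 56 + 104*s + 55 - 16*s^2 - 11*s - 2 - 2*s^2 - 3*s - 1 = -18*s^2 + 90*s + 108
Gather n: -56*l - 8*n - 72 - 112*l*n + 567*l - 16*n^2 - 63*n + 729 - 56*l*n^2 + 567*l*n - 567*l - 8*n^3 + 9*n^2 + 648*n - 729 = -56*l - 8*n^3 + n^2*(-56*l - 7) + n*(455*l + 577) - 72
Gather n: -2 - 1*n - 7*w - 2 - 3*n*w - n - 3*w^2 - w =n*(-3*w - 2) - 3*w^2 - 8*w - 4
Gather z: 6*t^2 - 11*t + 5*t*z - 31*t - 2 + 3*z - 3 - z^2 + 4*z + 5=6*t^2 - 42*t - z^2 + z*(5*t + 7)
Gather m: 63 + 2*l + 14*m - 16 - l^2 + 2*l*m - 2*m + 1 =-l^2 + 2*l + m*(2*l + 12) + 48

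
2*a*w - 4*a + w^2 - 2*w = (2*a + w)*(w - 2)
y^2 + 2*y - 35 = (y - 5)*(y + 7)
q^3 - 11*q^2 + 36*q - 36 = (q - 6)*(q - 3)*(q - 2)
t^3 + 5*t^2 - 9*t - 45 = (t - 3)*(t + 3)*(t + 5)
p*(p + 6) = p^2 + 6*p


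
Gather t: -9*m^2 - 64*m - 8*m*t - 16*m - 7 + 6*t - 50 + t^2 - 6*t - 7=-9*m^2 - 8*m*t - 80*m + t^2 - 64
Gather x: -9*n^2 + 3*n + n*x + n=-9*n^2 + n*x + 4*n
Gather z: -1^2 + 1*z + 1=z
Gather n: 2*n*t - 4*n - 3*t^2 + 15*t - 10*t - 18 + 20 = n*(2*t - 4) - 3*t^2 + 5*t + 2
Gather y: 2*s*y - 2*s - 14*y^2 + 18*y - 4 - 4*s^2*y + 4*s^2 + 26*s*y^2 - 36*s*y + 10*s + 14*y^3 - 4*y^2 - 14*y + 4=4*s^2 + 8*s + 14*y^3 + y^2*(26*s - 18) + y*(-4*s^2 - 34*s + 4)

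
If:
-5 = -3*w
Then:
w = 5/3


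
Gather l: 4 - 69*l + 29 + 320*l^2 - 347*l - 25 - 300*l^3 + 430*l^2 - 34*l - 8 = -300*l^3 + 750*l^2 - 450*l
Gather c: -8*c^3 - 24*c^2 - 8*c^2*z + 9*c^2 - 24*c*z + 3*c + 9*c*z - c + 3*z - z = -8*c^3 + c^2*(-8*z - 15) + c*(2 - 15*z) + 2*z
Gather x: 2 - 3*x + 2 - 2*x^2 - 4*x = -2*x^2 - 7*x + 4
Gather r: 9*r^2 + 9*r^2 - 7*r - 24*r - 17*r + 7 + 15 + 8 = 18*r^2 - 48*r + 30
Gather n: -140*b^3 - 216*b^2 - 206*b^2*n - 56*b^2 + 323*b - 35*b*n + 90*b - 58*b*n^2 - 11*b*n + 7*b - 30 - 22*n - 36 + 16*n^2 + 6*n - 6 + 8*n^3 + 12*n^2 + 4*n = -140*b^3 - 272*b^2 + 420*b + 8*n^3 + n^2*(28 - 58*b) + n*(-206*b^2 - 46*b - 12) - 72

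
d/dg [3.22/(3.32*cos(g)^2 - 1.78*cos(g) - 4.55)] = (21.3808*cos(g) - 5.7316)*sin(g)/(-3.32*cos(g)^2 + 1.78*cos(g) + 4.55)^2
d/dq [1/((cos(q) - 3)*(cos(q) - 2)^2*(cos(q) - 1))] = (-4*sin(q)^2 - 16*cos(q) + 18)*sin(q)/((cos(q) - 3)^2*(cos(q) - 2)^3*(cos(q) - 1)^2)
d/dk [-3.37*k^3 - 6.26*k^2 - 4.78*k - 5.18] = -10.11*k^2 - 12.52*k - 4.78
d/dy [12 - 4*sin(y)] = -4*cos(y)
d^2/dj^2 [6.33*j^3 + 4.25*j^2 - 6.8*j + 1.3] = 37.98*j + 8.5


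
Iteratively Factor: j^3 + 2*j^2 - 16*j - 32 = (j + 2)*(j^2 - 16) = (j + 2)*(j + 4)*(j - 4)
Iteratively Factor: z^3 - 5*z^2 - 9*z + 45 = (z - 5)*(z^2 - 9) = (z - 5)*(z - 3)*(z + 3)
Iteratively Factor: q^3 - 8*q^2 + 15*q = (q)*(q^2 - 8*q + 15) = q*(q - 5)*(q - 3)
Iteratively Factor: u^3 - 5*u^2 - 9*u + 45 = (u + 3)*(u^2 - 8*u + 15) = (u - 3)*(u + 3)*(u - 5)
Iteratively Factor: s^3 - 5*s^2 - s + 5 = (s + 1)*(s^2 - 6*s + 5) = (s - 1)*(s + 1)*(s - 5)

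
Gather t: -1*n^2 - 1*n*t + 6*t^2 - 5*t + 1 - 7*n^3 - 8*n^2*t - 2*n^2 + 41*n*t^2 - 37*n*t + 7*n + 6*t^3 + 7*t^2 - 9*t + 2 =-7*n^3 - 3*n^2 + 7*n + 6*t^3 + t^2*(41*n + 13) + t*(-8*n^2 - 38*n - 14) + 3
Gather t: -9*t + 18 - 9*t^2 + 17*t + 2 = -9*t^2 + 8*t + 20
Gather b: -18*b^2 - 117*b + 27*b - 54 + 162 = -18*b^2 - 90*b + 108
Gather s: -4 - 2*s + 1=-2*s - 3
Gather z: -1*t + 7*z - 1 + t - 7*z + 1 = 0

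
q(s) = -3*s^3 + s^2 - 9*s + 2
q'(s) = -9*s^2 + 2*s - 9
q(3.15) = -110.20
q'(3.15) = -92.00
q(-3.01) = 119.96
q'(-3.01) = -96.56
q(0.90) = -7.48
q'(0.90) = -14.49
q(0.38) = -1.44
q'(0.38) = -9.54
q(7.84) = -1452.77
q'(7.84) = -546.51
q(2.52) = -62.34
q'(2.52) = -61.11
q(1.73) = -26.11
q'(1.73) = -32.48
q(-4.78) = 395.51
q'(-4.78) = -224.20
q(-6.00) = 740.00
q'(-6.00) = -345.00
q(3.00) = -97.00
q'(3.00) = -84.00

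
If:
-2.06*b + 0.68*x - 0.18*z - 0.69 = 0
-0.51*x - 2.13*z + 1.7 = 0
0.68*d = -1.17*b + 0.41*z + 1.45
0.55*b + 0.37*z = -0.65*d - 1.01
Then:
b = 2.57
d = -3.03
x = 8.47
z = -1.23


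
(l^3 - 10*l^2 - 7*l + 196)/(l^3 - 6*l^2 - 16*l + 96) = (l^2 - 14*l + 49)/(l^2 - 10*l + 24)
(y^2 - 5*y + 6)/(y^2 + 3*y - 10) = (y - 3)/(y + 5)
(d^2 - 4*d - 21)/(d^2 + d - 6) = (d - 7)/(d - 2)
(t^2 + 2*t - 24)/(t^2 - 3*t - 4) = (t + 6)/(t + 1)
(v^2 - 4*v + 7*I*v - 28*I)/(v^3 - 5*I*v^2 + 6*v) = (v^2 + v*(-4 + 7*I) - 28*I)/(v*(v^2 - 5*I*v + 6))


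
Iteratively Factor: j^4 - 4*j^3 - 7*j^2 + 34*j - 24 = (j - 1)*(j^3 - 3*j^2 - 10*j + 24) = (j - 1)*(j + 3)*(j^2 - 6*j + 8) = (j - 2)*(j - 1)*(j + 3)*(j - 4)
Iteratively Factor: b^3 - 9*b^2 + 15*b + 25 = (b - 5)*(b^2 - 4*b - 5) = (b - 5)*(b + 1)*(b - 5)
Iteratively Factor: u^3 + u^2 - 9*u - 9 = (u + 1)*(u^2 - 9) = (u - 3)*(u + 1)*(u + 3)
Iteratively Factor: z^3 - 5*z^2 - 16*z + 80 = (z - 4)*(z^2 - z - 20) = (z - 4)*(z + 4)*(z - 5)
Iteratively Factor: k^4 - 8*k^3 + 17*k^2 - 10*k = (k - 2)*(k^3 - 6*k^2 + 5*k) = (k - 5)*(k - 2)*(k^2 - k) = k*(k - 5)*(k - 2)*(k - 1)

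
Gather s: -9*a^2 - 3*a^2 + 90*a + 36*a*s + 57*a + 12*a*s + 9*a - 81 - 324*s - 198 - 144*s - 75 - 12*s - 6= -12*a^2 + 156*a + s*(48*a - 480) - 360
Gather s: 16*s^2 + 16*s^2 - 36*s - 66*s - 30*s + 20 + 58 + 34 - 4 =32*s^2 - 132*s + 108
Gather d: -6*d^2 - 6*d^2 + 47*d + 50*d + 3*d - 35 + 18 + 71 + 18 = -12*d^2 + 100*d + 72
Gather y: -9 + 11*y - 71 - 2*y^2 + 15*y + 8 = -2*y^2 + 26*y - 72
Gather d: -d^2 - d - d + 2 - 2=-d^2 - 2*d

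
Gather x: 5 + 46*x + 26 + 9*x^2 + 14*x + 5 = 9*x^2 + 60*x + 36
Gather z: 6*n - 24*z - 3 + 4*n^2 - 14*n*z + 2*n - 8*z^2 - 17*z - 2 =4*n^2 + 8*n - 8*z^2 + z*(-14*n - 41) - 5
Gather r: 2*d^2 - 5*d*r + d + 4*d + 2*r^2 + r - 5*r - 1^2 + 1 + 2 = 2*d^2 + 5*d + 2*r^2 + r*(-5*d - 4) + 2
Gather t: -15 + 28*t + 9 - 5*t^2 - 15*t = -5*t^2 + 13*t - 6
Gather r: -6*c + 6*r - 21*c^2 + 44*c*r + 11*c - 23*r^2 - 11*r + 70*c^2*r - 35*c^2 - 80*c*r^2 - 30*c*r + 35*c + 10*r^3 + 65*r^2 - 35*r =-56*c^2 + 40*c + 10*r^3 + r^2*(42 - 80*c) + r*(70*c^2 + 14*c - 40)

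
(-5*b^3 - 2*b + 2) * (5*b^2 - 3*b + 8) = -25*b^5 + 15*b^4 - 50*b^3 + 16*b^2 - 22*b + 16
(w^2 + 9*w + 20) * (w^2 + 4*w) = w^4 + 13*w^3 + 56*w^2 + 80*w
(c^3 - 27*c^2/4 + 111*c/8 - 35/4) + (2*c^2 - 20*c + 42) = c^3 - 19*c^2/4 - 49*c/8 + 133/4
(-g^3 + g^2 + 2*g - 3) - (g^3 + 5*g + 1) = -2*g^3 + g^2 - 3*g - 4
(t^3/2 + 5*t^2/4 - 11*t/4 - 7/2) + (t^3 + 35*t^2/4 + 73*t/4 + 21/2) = 3*t^3/2 + 10*t^2 + 31*t/2 + 7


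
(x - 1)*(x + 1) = x^2 - 1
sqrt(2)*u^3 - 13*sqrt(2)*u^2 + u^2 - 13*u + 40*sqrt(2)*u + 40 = (u - 8)*(u - 5)*(sqrt(2)*u + 1)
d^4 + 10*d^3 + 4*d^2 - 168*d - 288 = (d - 4)*(d + 2)*(d + 6)^2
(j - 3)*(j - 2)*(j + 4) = j^3 - j^2 - 14*j + 24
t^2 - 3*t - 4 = (t - 4)*(t + 1)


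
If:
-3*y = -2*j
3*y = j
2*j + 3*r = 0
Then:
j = 0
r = 0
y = 0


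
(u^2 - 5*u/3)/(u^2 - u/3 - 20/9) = 3*u/(3*u + 4)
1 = 1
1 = 1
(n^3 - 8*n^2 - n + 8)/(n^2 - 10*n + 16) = (n^2 - 1)/(n - 2)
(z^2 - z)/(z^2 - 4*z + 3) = z/(z - 3)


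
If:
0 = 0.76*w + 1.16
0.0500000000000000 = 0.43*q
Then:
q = 0.12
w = -1.53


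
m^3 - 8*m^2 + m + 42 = (m - 7)*(m - 3)*(m + 2)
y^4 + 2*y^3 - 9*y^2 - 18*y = y*(y - 3)*(y + 2)*(y + 3)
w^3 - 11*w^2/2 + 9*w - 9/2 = (w - 3)*(w - 3/2)*(w - 1)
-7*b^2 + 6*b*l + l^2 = (-b + l)*(7*b + l)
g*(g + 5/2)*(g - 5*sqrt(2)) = g^3 - 5*sqrt(2)*g^2 + 5*g^2/2 - 25*sqrt(2)*g/2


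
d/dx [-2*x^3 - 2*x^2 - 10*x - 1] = -6*x^2 - 4*x - 10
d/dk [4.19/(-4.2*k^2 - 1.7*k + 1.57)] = (35.196*k + 7.123)/(4.2*k^2 + 1.7*k - 1.57)^2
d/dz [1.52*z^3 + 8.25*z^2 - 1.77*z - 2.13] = 4.56*z^2 + 16.5*z - 1.77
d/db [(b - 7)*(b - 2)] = 2*b - 9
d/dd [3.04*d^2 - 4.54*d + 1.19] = 6.08*d - 4.54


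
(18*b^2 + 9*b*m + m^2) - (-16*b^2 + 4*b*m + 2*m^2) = 34*b^2 + 5*b*m - m^2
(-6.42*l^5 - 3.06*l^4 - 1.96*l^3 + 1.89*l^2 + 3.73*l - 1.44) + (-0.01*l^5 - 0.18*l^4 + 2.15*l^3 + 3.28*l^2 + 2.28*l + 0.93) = -6.43*l^5 - 3.24*l^4 + 0.19*l^3 + 5.17*l^2 + 6.01*l - 0.51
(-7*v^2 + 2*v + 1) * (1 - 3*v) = 21*v^3 - 13*v^2 - v + 1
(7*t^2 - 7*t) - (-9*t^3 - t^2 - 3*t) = 9*t^3 + 8*t^2 - 4*t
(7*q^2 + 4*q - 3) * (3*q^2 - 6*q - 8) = 21*q^4 - 30*q^3 - 89*q^2 - 14*q + 24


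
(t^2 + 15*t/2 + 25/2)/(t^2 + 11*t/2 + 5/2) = (2*t + 5)/(2*t + 1)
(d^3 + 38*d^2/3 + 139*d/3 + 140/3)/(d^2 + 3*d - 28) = (3*d^2 + 17*d + 20)/(3*(d - 4))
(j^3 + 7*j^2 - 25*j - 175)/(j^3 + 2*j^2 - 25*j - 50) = (j + 7)/(j + 2)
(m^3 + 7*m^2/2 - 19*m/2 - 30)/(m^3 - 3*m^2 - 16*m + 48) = (m + 5/2)/(m - 4)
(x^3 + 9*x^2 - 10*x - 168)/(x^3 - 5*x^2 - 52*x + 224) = (x + 6)/(x - 8)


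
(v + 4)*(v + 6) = v^2 + 10*v + 24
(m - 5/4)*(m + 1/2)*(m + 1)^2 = m^4 + 5*m^3/4 - 9*m^2/8 - 2*m - 5/8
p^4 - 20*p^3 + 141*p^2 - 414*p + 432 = (p - 8)*(p - 6)*(p - 3)^2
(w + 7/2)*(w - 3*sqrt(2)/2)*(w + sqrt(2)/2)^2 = w^4 - sqrt(2)*w^3/2 + 7*w^3/2 - 5*w^2/2 - 7*sqrt(2)*w^2/4 - 35*w/4 - 3*sqrt(2)*w/4 - 21*sqrt(2)/8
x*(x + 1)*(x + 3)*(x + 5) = x^4 + 9*x^3 + 23*x^2 + 15*x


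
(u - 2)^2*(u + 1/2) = u^3 - 7*u^2/2 + 2*u + 2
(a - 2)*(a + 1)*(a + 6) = a^3 + 5*a^2 - 8*a - 12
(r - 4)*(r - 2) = r^2 - 6*r + 8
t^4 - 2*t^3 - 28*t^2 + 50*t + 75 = (t - 5)*(t - 3)*(t + 1)*(t + 5)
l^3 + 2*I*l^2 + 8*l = l*(l - 2*I)*(l + 4*I)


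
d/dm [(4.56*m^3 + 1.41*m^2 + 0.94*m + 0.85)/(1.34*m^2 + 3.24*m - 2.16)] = (6.1104*m^4 + 29.5488*m^3 - 26.24*m^2 - 8.3692*m - 4.7844)/(1.7956*m^4 + 8.6832*m^3 + 4.7088*m^2 - 13.9968*m + 4.6656)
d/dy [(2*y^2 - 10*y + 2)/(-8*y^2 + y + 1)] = 6*(-13*y^2 + 6*y - 2)/(64*y^4 - 16*y^3 - 15*y^2 + 2*y + 1)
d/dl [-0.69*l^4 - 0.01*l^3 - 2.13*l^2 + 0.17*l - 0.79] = -2.76*l^3 - 0.03*l^2 - 4.26*l + 0.17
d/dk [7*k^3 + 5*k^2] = k*(21*k + 10)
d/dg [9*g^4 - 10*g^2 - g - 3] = 36*g^3 - 20*g - 1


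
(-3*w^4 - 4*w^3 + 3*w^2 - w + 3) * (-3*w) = 9*w^5 + 12*w^4 - 9*w^3 + 3*w^2 - 9*w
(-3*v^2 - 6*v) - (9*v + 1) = -3*v^2 - 15*v - 1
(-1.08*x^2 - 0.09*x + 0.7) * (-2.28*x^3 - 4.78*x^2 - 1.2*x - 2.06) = 2.4624*x^5 + 5.3676*x^4 + 0.1302*x^3 - 1.0132*x^2 - 0.6546*x - 1.442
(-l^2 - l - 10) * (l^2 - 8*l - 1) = -l^4 + 7*l^3 - l^2 + 81*l + 10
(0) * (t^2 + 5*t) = 0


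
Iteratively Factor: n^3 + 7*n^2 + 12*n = (n + 3)*(n^2 + 4*n) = (n + 3)*(n + 4)*(n)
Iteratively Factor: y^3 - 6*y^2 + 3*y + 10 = (y - 2)*(y^2 - 4*y - 5) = (y - 2)*(y + 1)*(y - 5)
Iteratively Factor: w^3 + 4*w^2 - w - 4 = (w - 1)*(w^2 + 5*w + 4) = (w - 1)*(w + 1)*(w + 4)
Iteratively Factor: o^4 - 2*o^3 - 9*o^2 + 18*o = (o - 2)*(o^3 - 9*o) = (o - 2)*(o + 3)*(o^2 - 3*o) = (o - 3)*(o - 2)*(o + 3)*(o)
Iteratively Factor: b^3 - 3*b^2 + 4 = (b - 2)*(b^2 - b - 2) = (b - 2)*(b + 1)*(b - 2)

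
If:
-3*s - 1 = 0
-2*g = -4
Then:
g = 2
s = -1/3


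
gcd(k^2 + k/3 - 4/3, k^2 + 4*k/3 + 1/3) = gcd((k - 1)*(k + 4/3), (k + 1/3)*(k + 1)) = 1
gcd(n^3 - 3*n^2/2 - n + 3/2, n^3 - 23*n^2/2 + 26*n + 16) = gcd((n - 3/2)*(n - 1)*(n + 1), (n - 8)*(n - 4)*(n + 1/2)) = 1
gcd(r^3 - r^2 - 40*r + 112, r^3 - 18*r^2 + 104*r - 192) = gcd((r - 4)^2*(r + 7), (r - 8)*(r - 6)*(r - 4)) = r - 4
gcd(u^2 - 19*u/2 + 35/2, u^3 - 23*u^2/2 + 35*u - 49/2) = u - 7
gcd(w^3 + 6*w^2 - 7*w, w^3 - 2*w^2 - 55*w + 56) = w^2 + 6*w - 7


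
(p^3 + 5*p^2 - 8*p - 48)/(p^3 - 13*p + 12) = (p + 4)/(p - 1)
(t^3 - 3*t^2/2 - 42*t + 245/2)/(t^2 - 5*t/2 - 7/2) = (t^2 + 2*t - 35)/(t + 1)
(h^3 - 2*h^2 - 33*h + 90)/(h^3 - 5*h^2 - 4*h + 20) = (h^2 + 3*h - 18)/(h^2 - 4)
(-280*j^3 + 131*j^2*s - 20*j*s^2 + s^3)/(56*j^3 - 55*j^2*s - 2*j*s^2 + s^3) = (35*j^2 - 12*j*s + s^2)/(-7*j^2 + 6*j*s + s^2)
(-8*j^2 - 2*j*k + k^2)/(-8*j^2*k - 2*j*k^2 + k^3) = 1/k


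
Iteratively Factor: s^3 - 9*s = (s)*(s^2 - 9) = s*(s + 3)*(s - 3)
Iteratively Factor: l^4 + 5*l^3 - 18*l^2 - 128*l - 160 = (l + 4)*(l^3 + l^2 - 22*l - 40) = (l + 2)*(l + 4)*(l^2 - l - 20) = (l + 2)*(l + 4)^2*(l - 5)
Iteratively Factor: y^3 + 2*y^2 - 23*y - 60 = (y - 5)*(y^2 + 7*y + 12) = (y - 5)*(y + 4)*(y + 3)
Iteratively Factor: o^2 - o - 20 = (o - 5)*(o + 4)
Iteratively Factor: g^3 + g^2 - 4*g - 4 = (g + 2)*(g^2 - g - 2) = (g + 1)*(g + 2)*(g - 2)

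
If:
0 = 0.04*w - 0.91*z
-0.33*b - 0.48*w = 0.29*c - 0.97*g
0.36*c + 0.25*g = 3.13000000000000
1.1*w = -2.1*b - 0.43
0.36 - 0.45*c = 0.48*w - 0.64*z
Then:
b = 3.90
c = 8.67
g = 0.04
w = -7.83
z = -0.34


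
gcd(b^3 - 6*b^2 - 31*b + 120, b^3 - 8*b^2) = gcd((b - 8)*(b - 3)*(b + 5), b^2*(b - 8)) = b - 8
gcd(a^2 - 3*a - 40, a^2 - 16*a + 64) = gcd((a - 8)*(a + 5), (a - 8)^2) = a - 8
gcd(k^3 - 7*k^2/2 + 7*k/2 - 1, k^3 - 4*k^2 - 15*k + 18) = k - 1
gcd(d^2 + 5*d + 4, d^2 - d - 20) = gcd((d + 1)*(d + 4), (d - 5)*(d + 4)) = d + 4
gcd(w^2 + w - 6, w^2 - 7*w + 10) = w - 2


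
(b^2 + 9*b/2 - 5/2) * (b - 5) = b^3 - b^2/2 - 25*b + 25/2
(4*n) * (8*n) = 32*n^2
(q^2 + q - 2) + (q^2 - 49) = 2*q^2 + q - 51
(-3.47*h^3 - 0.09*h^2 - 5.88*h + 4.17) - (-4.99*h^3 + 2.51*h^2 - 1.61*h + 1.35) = 1.52*h^3 - 2.6*h^2 - 4.27*h + 2.82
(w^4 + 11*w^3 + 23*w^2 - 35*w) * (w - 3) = w^5 + 8*w^4 - 10*w^3 - 104*w^2 + 105*w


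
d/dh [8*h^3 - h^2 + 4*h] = 24*h^2 - 2*h + 4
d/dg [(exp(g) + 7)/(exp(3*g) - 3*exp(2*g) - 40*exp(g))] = 2*(-exp(3*g) - 9*exp(2*g) + 21*exp(g) + 140)*exp(-g)/(exp(4*g) - 6*exp(3*g) - 71*exp(2*g) + 240*exp(g) + 1600)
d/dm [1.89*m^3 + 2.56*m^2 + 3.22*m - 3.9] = 5.67*m^2 + 5.12*m + 3.22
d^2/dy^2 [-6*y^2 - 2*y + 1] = -12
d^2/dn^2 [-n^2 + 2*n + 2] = -2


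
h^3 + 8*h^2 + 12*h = h*(h + 2)*(h + 6)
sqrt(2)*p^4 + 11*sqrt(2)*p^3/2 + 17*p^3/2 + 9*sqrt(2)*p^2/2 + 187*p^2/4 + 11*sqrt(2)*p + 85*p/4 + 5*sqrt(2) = (p + 1/2)*(p + 5)*(p + 4*sqrt(2))*(sqrt(2)*p + 1/2)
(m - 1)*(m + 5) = m^2 + 4*m - 5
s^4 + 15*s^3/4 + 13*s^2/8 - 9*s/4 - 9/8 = (s - 3/4)*(s + 1/2)*(s + 1)*(s + 3)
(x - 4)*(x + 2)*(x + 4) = x^3 + 2*x^2 - 16*x - 32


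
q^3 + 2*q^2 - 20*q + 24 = (q - 2)^2*(q + 6)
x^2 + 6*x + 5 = (x + 1)*(x + 5)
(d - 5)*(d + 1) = d^2 - 4*d - 5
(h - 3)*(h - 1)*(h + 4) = h^3 - 13*h + 12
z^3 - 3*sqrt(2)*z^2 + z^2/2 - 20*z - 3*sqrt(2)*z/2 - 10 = (z + 1/2)*(z - 5*sqrt(2))*(z + 2*sqrt(2))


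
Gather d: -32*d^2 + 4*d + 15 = -32*d^2 + 4*d + 15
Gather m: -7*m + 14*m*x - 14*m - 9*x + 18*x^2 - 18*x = m*(14*x - 21) + 18*x^2 - 27*x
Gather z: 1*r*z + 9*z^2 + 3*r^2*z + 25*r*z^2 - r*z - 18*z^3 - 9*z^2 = 3*r^2*z + 25*r*z^2 - 18*z^3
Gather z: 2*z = 2*z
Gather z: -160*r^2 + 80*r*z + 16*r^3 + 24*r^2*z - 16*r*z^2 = 16*r^3 - 160*r^2 - 16*r*z^2 + z*(24*r^2 + 80*r)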